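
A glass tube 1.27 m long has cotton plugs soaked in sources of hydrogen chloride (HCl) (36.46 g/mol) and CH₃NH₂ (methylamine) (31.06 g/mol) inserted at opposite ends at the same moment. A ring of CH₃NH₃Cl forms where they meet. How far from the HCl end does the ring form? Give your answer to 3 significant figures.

Graham's law gives d_HCl/d_CH₃NH₂ = rate_HCl/rate_CH₃NH₂ = √(M_CH₃NH₂/M_HCl) = √(31.06/36.46) = 0.9230.
With d_HCl + d_CH₃NH₂ = 1.27 m, d_CH₃NH₂ = 1.27/(1 + 0.9230) = 0.6604 m.
d_HCl = 1.27 − 0.6604 = 0.610 m.

0.610 m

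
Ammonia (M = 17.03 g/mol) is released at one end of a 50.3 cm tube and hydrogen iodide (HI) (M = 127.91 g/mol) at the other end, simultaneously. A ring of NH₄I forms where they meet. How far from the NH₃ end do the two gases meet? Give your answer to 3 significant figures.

36.9 cm

In equal time, each gas travels a distance ∝ its rate ∝ 1/√M, so d_NH₃/d_HI = √(M_HI/M_NH₃) = √(127.91/17.03) = 2.741.
With d_NH₃ + d_HI = 50.3 cm, d_HI = 50.3/(1 + 2.741) = 13.45 cm.
d_NH₃ = 50.3 − 13.45 = 36.9 cm.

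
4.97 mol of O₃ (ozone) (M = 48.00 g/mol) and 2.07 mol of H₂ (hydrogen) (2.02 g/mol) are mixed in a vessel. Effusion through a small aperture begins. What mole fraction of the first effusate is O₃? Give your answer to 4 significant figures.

Effusion rate of each component ∝ n_i/√M_i (partial pressure × 1/√M).
x_O₃(eff) = (n_O₃/√M_O₃) / (n_O₃/√M_O₃ + n_H₂/√M_H₂)
= (4.97/√48.00) / (4.97/√48.00 + 2.07/√2.02) = 0.7174/(0.7174 + 1.456) = 0.3300.

0.3300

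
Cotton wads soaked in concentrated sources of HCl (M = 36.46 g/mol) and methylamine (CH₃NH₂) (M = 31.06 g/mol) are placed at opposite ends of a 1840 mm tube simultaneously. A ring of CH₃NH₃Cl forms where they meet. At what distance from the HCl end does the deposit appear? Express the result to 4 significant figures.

883.2 mm

Graham's law gives d_HCl/d_CH₃NH₂ = rate_HCl/rate_CH₃NH₂ = √(M_CH₃NH₂/M_HCl) = √(31.06/36.46) = 0.9230.
With d_HCl + d_CH₃NH₂ = 1840 mm, d_CH₃NH₂ = 1840/(1 + 0.9230) = 956.8 mm.
d_HCl = 1840 − 956.8 = 883.2 mm.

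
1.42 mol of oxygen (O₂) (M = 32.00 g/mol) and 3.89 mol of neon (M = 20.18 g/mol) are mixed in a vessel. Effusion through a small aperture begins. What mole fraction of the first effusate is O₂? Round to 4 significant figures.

Each component's effusion rate ∝ (its partial pressure)·(1/√M) ∝ n_i/√M_i.
Mole fraction of O₂ in the effusate = (n_O₂/√M_O₂) / (n_O₂/√M_O₂ + n_Ne/√M_Ne)
= (1.42/√32.00) / (1.42/√32.00 + 3.89/√20.18) = 0.2510/(0.2510 + 0.8659) = 0.2247.

0.2247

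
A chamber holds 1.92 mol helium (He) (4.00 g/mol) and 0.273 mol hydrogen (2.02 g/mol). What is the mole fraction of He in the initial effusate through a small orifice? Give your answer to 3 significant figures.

Effusion rate of each component ∝ n_i/√M_i (partial pressure × 1/√M).
So x_He in the escaping gas = (n_He/√M_He) / Σ(n_i/√M_i)
= (1.92/√4.00) / (1.92/√4.00 + 0.273/√2.02) = 0.9600/(0.9600 + 0.1921) = 0.833.

0.833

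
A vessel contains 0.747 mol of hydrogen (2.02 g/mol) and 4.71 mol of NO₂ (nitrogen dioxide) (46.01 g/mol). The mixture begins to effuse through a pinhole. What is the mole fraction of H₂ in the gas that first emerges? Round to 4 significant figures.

0.4308

Each component's effusion rate ∝ (its partial pressure)·(1/√M) ∝ n_i/√M_i.
x_H₂(eff) = (n_H₂/√M_H₂) / (n_H₂/√M_H₂ + n_NO₂/√M_NO₂)
= (0.747/√2.02) / (0.747/√2.02 + 4.71/√46.01) = 0.5256/(0.5256 + 0.6944) = 0.4308.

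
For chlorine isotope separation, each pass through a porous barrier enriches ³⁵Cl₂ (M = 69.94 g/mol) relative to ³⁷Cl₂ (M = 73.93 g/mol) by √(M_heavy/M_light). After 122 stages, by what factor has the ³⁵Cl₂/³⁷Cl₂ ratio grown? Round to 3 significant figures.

29.5

The single-stage factor is √(M_heavy/M_light), so 122 stages give [√(73.93/69.94)]^122 = (73.93/69.94)^(122/2).
= 1.05705^61 = 29.5.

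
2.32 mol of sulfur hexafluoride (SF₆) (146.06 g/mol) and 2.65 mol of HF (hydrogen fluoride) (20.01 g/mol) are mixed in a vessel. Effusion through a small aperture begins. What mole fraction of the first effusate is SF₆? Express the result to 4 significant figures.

0.2447

Each component's effusion rate ∝ (its partial pressure)·(1/√M) ∝ n_i/√M_i.
x_SF₆(eff) = (n_SF₆/√M_SF₆) / (n_SF₆/√M_SF₆ + n_HF/√M_HF)
= (2.32/√146.06) / (2.32/√146.06 + 2.65/√20.01) = 0.1920/(0.1920 + 0.5924) = 0.2447.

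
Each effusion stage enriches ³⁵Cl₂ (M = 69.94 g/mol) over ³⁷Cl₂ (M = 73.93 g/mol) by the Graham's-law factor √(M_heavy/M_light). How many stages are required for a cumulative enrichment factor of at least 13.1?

Single-stage factor α = √(73.93/69.94), so ln α = ½ ln(1.05705) = 0.02774.
Need α^N ≥ 13.1 ⇒ N ≥ ln(13.1) / ln α = 2.573 / 0.02774 = 92.74.
Minimum whole number of stages: N = 93.

93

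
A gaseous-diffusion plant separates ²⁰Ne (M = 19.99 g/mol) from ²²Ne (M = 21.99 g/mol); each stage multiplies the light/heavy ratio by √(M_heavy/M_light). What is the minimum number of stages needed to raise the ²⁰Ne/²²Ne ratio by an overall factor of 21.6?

With α = √(21.99/19.99) per stage, ln α = ½ ln(1.10005) = 0.04768.
Need α^N ≥ 21.6 ⇒ N ≥ ln(21.6) / ln α = 3.073 / 0.04768 = 64.45.
So at least 65 stages are needed.

65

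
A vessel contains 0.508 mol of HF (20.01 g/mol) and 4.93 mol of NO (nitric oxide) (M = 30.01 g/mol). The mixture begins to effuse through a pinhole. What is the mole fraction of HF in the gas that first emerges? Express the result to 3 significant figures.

0.112

Each component's effusion rate ∝ (its partial pressure)·(1/√M) ∝ n_i/√M_i.
x_HF(eff) = (n_HF/√M_HF) / (n_HF/√M_HF + n_NO/√M_NO)
= (0.508/√20.01) / (0.508/√20.01 + 4.93/√30.01) = 0.1136/(0.1136 + 0.8999) = 0.112.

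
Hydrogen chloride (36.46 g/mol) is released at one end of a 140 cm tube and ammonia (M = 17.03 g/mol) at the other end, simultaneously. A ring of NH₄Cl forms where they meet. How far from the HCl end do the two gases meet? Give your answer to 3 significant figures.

The fronts meet when d_HCl + d_NH₃ = L with d_HCl/d_NH₃ = √(M_NH₃/M_HCl) (Graham's law). Here √(M_NH₃/M_HCl) = √(17.03/36.46) = 0.6834.
With d_HCl + d_NH₃ = 140 cm, d_NH₃ = 140/(1 + 0.6834) = 83.16 cm.
d_HCl = 140 − 83.16 = 56.8 cm.

56.8 cm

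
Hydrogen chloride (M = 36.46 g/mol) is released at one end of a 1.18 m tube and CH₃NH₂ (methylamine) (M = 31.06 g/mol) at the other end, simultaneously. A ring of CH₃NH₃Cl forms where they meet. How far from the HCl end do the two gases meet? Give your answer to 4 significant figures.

0.5664 m

Graham's law gives d_HCl/d_CH₃NH₂ = rate_HCl/rate_CH₃NH₂ = √(M_CH₃NH₂/M_HCl) = √(31.06/36.46) = 0.9230.
With d_HCl + d_CH₃NH₂ = 1.18 m, d_CH₃NH₂ = 1.18/(1 + 0.9230) = 0.6136 m.
d_HCl = 1.18 − 0.6136 = 0.5664 m.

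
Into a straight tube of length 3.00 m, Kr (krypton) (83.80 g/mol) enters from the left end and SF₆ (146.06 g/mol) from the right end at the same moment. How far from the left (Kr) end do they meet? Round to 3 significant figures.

The fronts meet when d_Kr + d_SF₆ = L with d_Kr/d_SF₆ = √(M_SF₆/M_Kr) (Graham's law). Here √(M_SF₆/M_Kr) = √(146.06/83.80) = 1.320.
With d_Kr + d_SF₆ = 3.00 m, d_SF₆ = 3.00/(1 + 1.320) = 1.293 m.
d_Kr = 3.00 − 1.293 = 1.71 m.

1.71 m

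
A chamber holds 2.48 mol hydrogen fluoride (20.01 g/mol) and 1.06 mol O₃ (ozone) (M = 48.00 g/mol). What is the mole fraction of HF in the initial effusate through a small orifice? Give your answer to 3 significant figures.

0.784

The effusion rate of species i is ∝ p_i/√M_i ∝ n_i/√M_i.
Mole fraction of HF in the effusate = (n_HF/√M_HF) / (n_HF/√M_HF + n_O₃/√M_O₃)
= (2.48/√20.01) / (2.48/√20.01 + 1.06/√48.00) = 0.5544/(0.5544 + 0.1530) = 0.784.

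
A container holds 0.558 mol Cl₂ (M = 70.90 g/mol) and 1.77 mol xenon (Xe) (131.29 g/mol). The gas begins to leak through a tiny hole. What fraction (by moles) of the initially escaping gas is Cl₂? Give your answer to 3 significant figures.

The effusion rate of species i is ∝ p_i/√M_i ∝ n_i/√M_i.
x_Cl₂(eff) = (n_Cl₂/√M_Cl₂) / (n_Cl₂/√M_Cl₂ + n_Xe/√M_Xe)
= (0.558/√70.90) / (0.558/√70.90 + 1.77/√131.29) = 0.06627/(0.06627 + 0.1545) = 0.300.

0.300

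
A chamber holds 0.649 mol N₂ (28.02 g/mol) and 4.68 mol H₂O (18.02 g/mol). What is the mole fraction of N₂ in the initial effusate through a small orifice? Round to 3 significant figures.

Effusion rate of each component ∝ n_i/√M_i (partial pressure × 1/√M).
x_N₂(eff) = (n_N₂/√M_N₂) / (n_N₂/√M_N₂ + n_H₂O/√M_H₂O)
= (0.649/√28.02) / (0.649/√28.02 + 4.68/√18.02) = 0.1226/(0.1226 + 1.102) = 0.100.

0.100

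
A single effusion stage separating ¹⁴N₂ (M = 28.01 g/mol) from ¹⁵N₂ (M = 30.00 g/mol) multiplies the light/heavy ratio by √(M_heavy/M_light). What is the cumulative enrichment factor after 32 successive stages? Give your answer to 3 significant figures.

Each stage multiplies the ratio by α = √(30.00/28.01), so after 32 stages the overall factor is α^32 = (30.00/28.01)^(32/2).
= 1.07105^16 = 3.00.

3.00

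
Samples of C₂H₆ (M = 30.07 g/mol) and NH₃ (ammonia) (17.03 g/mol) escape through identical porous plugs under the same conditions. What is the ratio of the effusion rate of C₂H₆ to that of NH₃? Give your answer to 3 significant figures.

0.753

Graham's law gives rate_C₂H₆/rate_NH₃ = √(M_NH₃/M_C₂H₆) = √(17.03/30.07) = √0.5663 = 0.753.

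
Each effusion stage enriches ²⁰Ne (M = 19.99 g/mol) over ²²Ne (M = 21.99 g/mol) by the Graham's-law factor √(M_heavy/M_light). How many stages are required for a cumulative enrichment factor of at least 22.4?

Single-stage factor α = √(21.99/19.99), so ln α = ½ ln(1.10005) = 0.04768.
Need α^N ≥ 22.4 ⇒ N ≥ ln(22.4) / ln α = 3.109 / 0.04768 = 65.21.
So at least 66 stages are needed.

66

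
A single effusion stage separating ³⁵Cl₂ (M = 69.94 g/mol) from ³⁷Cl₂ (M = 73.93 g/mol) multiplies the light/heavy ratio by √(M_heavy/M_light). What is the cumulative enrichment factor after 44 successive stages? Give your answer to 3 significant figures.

3.39

Overall factor = α^44 with α = √(73.93/69.94), i.e. (73.93/69.94)^(44/2).
= 1.05705^22 = 3.39.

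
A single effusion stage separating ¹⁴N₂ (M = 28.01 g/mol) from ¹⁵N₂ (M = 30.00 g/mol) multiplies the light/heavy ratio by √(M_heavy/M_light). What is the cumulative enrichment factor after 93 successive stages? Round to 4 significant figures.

24.33

After 93 stages the ratio has grown by (√(30.00/28.01))^93 = (30.00/28.01)^(93/2).
= 1.07105^(93/2) = 24.33.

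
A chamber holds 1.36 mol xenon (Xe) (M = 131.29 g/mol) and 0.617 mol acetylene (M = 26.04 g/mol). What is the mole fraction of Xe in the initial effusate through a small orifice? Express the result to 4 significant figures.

Rate_i ∝ x_i/√M_i (Graham's law weighted by mole fraction), so the effusate composition follows n_i/√M_i.
Mole fraction of Xe in the effusate = (n_Xe/√M_Xe) / (n_Xe/√M_Xe + n_C₂H₂/√M_C₂H₂)
= (1.36/√131.29) / (1.36/√131.29 + 0.617/√26.04) = 0.1187/(0.1187 + 0.1209) = 0.4954.

0.4954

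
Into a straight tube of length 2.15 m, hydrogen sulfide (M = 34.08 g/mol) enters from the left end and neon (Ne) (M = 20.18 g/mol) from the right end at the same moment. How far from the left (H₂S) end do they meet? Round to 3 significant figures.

0.935 m

Distances travelled in equal time are proportional to diffusion rates, so d_H₂S/d_Ne = √(M_Ne/M_H₂S) = √(20.18/34.08) = 0.7695.
With d_H₂S + d_Ne = 2.15 m, d_Ne = 2.15/(1 + 0.7695) = 1.215 m.
d_H₂S = 2.15 − 1.215 = 0.935 m.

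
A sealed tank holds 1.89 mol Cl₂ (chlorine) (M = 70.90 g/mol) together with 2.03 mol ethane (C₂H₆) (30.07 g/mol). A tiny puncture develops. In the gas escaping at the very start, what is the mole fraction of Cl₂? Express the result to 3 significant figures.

The effusion rate of species i is ∝ p_i/√M_i ∝ n_i/√M_i.
x_Cl₂(eff) = (n_Cl₂/√M_Cl₂) / (n_Cl₂/√M_Cl₂ + n_C₂H₆/√M_C₂H₆)
= (1.89/√70.90) / (1.89/√70.90 + 2.03/√30.07) = 0.2245/(0.2245 + 0.3702) = 0.377.

0.377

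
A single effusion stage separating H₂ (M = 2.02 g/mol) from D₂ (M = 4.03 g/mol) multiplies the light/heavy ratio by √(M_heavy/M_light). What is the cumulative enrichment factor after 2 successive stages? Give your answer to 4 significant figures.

Overall factor = α^2 with α = √(4.03/2.02), i.e. (4.03/2.02)^(2/2).
= 1.99505^1 = 1.995.

1.995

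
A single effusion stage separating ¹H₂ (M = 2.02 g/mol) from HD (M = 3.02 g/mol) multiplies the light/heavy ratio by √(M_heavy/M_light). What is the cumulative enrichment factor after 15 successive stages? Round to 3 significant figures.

Overall factor = α^15 with α = √(3.02/2.02), i.e. (3.02/2.02)^(15/2).
= 1.49505^(15/2) = 20.4.

20.4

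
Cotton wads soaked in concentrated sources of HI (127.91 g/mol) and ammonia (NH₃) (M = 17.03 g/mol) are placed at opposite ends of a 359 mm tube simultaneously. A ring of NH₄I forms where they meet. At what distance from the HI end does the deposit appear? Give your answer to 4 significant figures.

In equal time, each gas travels a distance ∝ its rate ∝ 1/√M, so d_HI/d_NH₃ = √(M_NH₃/M_HI) = √(17.03/127.91) = 0.3649.
With d_HI + d_NH₃ = 359 mm, d_NH₃ = 359/(1 + 0.3649) = 263.0 mm.
d_HI = 359 − 263.0 = 95.97 mm.

95.97 mm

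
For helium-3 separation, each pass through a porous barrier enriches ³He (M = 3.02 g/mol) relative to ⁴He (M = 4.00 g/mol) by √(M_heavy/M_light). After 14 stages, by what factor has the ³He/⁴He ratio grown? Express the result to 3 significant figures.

7.15

After 14 stages the ratio has grown by (√(4.00/3.02))^14 = (4.00/3.02)^(14/2).
= 1.32450^7 = 7.15.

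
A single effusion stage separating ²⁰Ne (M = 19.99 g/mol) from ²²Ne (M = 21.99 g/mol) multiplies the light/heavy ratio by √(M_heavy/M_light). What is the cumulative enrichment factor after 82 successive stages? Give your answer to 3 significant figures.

The single-stage factor is √(M_heavy/M_light), so 82 stages give [√(21.99/19.99)]^82 = (21.99/19.99)^(82/2).
= 1.10005^41 = 49.9.

49.9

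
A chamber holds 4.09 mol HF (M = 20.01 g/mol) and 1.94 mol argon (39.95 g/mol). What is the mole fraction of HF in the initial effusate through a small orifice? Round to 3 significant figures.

0.749

Effusion rate of each component ∝ n_i/√M_i (partial pressure × 1/√M).
Mole fraction of HF in the effusate = (n_HF/√M_HF) / (n_HF/√M_HF + n_Ar/√M_Ar)
= (4.09/√20.01) / (4.09/√20.01 + 1.94/√39.95) = 0.9143/(0.9143 + 0.3069) = 0.749.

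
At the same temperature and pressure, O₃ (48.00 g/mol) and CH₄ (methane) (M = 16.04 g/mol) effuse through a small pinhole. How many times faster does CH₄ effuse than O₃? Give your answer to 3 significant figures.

Graham's law gives rate_CH₄/rate_O₃ = √(M_O₃/M_CH₄) = √(48.00/16.04) = √2.993 = 1.73.

1.73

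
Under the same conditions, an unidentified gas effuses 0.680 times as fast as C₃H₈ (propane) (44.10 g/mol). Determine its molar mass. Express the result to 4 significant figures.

95.37 g/mol

Graham's law gives rate_X/rate_C₃H₈ = √(M_C₃H₈/M_X).
0.680 = √(44.10/M_X)
M_X = 44.10 / 0.680² = 44.10 / 0.4624 = 95.37 g/mol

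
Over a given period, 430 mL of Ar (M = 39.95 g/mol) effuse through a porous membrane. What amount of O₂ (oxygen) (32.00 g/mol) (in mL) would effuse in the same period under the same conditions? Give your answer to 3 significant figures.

Using Graham's law: rate_O₂/rate_Ar = √(M_Ar/M_O₂) = √(39.95/32.00) = √1.248 = 1.117.
So the volume for O₂ is 430 × 1.117 = 480 mL.

480 mL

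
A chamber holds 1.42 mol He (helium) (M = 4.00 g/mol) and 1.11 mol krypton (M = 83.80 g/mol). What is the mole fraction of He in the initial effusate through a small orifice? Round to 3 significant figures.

0.854

Each component's effusion rate ∝ (its partial pressure)·(1/√M) ∝ n_i/√M_i.
Mole fraction of He in the effusate = (n_He/√M_He) / (n_He/√M_He + n_Kr/√M_Kr)
= (1.42/√4.00) / (1.42/√4.00 + 1.11/√83.80) = 0.7100/(0.7100 + 0.1213) = 0.854.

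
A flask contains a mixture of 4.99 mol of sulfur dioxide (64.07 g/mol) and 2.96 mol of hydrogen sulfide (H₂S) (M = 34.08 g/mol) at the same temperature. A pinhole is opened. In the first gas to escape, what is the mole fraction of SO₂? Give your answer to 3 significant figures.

Each component's effusion rate ∝ (its partial pressure)·(1/√M) ∝ n_i/√M_i.
x_SO₂(eff) = (n_SO₂/√M_SO₂) / (n_SO₂/√M_SO₂ + n_H₂S/√M_H₂S)
= (4.99/√64.07) / (4.99/√64.07 + 2.96/√34.08) = 0.6234/(0.6234 + 0.5070) = 0.551.

0.551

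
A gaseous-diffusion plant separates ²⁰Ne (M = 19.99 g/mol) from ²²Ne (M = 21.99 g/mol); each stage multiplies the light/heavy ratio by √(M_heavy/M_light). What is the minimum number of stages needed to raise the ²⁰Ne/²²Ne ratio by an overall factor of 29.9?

72

Per stage α = (21.99/19.99)^(1/2) = 1.10005^0.5, giving ln α = 0.04768.
Need α^N ≥ 29.9 ⇒ N ≥ ln(29.9) / ln α = 3.398 / 0.04768 = 71.27.
Minimum whole number of stages: N = 72.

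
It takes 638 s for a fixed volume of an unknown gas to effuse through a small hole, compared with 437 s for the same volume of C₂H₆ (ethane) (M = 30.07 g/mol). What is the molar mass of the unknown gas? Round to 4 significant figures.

64.09 g/mol

Using Graham's law: t_X/t_C₂H₆ = √(M_X/M_C₂H₆).
638/437 = 1.460 = √(M_X/30.07)
M_X = 30.07 × 1.460² = 30.07 × 2.131 = 64.09 g/mol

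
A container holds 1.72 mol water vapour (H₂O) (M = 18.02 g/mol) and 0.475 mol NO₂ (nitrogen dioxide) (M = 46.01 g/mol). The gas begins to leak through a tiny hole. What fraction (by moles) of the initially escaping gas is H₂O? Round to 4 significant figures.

0.8526

Rate_i ∝ x_i/√M_i (Graham's law weighted by mole fraction), so the effusate composition follows n_i/√M_i.
So x_H₂O in the escaping gas = (n_H₂O/√M_H₂O) / Σ(n_i/√M_i)
= (1.72/√18.02) / (1.72/√18.02 + 0.475/√46.01) = 0.4052/(0.4052 + 0.07003) = 0.8526.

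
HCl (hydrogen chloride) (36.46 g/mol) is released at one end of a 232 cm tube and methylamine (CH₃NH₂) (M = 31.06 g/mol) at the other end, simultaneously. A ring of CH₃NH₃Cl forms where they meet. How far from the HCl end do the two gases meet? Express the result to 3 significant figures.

111 cm

The fronts meet when d_HCl + d_CH₃NH₂ = L with d_HCl/d_CH₃NH₂ = √(M_CH₃NH₂/M_HCl) (Graham's law). Here √(M_CH₃NH₂/M_HCl) = √(31.06/36.46) = 0.9230.
With d_HCl + d_CH₃NH₂ = 232 cm, d_CH₃NH₂ = 232/(1 + 0.9230) = 120.6 cm.
d_HCl = 232 − 120.6 = 111 cm.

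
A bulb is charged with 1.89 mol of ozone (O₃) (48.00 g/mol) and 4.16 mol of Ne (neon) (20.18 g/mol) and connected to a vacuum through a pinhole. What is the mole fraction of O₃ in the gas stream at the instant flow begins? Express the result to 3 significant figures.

Each component's effusion rate ∝ (its partial pressure)·(1/√M) ∝ n_i/√M_i.
Mole fraction of O₃ in the effusate = (n_O₃/√M_O₃) / (n_O₃/√M_O₃ + n_Ne/√M_Ne)
= (1.89/√48.00) / (1.89/√48.00 + 4.16/√20.18) = 0.2728/(0.2728 + 0.9260) = 0.228.

0.228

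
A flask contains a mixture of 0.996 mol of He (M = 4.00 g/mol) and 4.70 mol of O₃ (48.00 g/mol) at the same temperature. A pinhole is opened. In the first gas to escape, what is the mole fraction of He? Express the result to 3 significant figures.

0.423

Effusion rate of each component ∝ n_i/√M_i (partial pressure × 1/√M).
So x_He in the escaping gas = (n_He/√M_He) / Σ(n_i/√M_i)
= (0.996/√4.00) / (0.996/√4.00 + 4.70/√48.00) = 0.4980/(0.4980 + 0.6784) = 0.423.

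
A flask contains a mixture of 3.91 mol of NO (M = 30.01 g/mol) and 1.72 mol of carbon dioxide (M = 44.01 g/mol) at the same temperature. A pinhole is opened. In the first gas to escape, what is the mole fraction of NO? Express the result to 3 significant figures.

0.734

Each component's effusion rate ∝ (its partial pressure)·(1/√M) ∝ n_i/√M_i.
So x_NO in the escaping gas = (n_NO/√M_NO) / Σ(n_i/√M_i)
= (3.91/√30.01) / (3.91/√30.01 + 1.72/√44.01) = 0.7137/(0.7137 + 0.2593) = 0.734.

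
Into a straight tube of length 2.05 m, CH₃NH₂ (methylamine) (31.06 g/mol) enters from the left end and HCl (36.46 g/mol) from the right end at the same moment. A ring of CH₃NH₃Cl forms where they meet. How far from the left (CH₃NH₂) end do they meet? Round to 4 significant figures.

1.066 m

Graham's law gives d_CH₃NH₂/d_HCl = rate_CH₃NH₂/rate_HCl = √(M_HCl/M_CH₃NH₂) = √(36.46/31.06) = 1.083.
With d_CH₃NH₂ + d_HCl = 2.05 m, d_HCl = 2.05/(1 + 1.083) = 0.9839 m.
d_CH₃NH₂ = 2.05 − 0.9839 = 1.066 m.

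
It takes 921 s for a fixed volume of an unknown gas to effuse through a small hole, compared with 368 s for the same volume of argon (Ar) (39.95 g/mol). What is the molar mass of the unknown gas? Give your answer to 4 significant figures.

By Graham's law, t_X/t_Ar = √(M_X/M_Ar).
921/368 = 2.503 = √(M_X/39.95)
M_X = 39.95 × 2.503² = 39.95 × 6.264 = 250.2 g/mol

250.2 g/mol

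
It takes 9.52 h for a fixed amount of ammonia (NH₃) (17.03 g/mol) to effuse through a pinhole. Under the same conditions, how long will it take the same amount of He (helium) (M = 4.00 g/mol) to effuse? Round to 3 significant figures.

Using Graham's law: t_He/t_NH₃ = √(M_He/M_NH₃) = √(4.00/17.03) = √0.2349 = 0.4846.
So the time for He is 9.52 × 0.4846 = 4.61 h.

4.61 h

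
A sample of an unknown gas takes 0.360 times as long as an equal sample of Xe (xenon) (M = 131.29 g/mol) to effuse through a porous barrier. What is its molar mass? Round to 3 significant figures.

By Graham's law, t_X/t_Xe = √(M_X/M_Xe).
0.360 = √(M_X/131.29)
M_X = 131.29 × 0.360² = 131.29 × 0.1296 = 17.0 g/mol

17.0 g/mol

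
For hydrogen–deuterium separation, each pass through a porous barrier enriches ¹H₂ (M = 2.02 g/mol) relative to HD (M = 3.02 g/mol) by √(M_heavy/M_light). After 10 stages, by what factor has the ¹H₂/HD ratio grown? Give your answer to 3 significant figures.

Each stage multiplies the ratio by α = √(3.02/2.02), so after 10 stages the overall factor is α^10 = (3.02/2.02)^(10/2).
= 1.49505^5 = 7.47.

7.47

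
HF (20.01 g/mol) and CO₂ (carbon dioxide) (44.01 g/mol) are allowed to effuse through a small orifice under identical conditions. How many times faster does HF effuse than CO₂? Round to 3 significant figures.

1.48

Graham's law gives rate_HF/rate_CO₂ = √(M_CO₂/M_HF) = √(44.01/20.01) = √2.199 = 1.48.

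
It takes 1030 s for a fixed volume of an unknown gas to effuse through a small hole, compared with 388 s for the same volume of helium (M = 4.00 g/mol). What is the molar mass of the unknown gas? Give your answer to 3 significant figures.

Using Graham's law: t_X/t_He = √(M_X/M_He).
1030/388 = 2.655 = √(M_X/4.00)
M_X = 4.00 × 2.655² = 4.00 × 7.047 = 28.2 g/mol

28.2 g/mol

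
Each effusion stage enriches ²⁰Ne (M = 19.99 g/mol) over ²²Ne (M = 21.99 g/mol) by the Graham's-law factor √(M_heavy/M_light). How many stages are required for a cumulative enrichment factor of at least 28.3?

With α = √(21.99/19.99) per stage, ln α = ½ ln(1.10005) = 0.04768.
Need α^N ≥ 28.3 ⇒ N ≥ ln(28.3) / ln α = 3.343 / 0.04768 = 70.11.
Minimum whole number of stages: N = 71.

71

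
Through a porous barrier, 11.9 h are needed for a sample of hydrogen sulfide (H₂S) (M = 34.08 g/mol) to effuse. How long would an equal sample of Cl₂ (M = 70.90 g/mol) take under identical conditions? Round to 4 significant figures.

17.16 h

From Graham's law, t_Cl₂/t_H₂S = √(M_Cl₂/M_H₂S) = √(70.90/34.08) = √2.080 = 1.442.
So the time for Cl₂ is 11.9 × 1.442 = 17.16 h.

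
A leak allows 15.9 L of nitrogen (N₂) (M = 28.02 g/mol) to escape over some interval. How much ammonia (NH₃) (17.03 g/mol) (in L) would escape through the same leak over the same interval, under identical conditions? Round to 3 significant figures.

Since effusion rate ∝ 1/√M, rate_NH₃/rate_N₂ = √(M_N₂/M_NH₃) = √(28.02/17.03) = √1.645 = 1.283.
So the volume for NH₃ is 15.9 × 1.283 = 20.4 L.

20.4 L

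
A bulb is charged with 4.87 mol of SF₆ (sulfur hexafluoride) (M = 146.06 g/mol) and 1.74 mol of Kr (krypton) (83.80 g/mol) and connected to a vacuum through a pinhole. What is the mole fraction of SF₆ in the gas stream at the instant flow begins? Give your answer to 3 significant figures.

0.679

Each component's effusion rate ∝ (its partial pressure)·(1/√M) ∝ n_i/√M_i.
So x_SF₆ in the escaping gas = (n_SF₆/√M_SF₆) / Σ(n_i/√M_i)
= (4.87/√146.06) / (4.87/√146.06 + 1.74/√83.80) = 0.4030/(0.4030 + 0.1901) = 0.679.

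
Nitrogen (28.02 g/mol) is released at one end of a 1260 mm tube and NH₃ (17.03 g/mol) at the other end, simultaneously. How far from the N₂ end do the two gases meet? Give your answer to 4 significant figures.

In equal time, each gas travels a distance ∝ its rate ∝ 1/√M, so d_N₂/d_NH₃ = √(M_NH₃/M_N₂) = √(17.03/28.02) = 0.7796.
With d_N₂ + d_NH₃ = 1260 mm, d_NH₃ = 1260/(1 + 0.7796) = 708.0 mm.
d_N₂ = 1260 − 708.0 = 552.0 mm.

552.0 mm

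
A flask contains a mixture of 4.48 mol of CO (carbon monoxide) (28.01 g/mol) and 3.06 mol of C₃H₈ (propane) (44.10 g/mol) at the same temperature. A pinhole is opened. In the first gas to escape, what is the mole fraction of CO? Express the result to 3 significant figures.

0.648

Each component's effusion rate ∝ (its partial pressure)·(1/√M) ∝ n_i/√M_i.
So x_CO in the escaping gas = (n_CO/√M_CO) / Σ(n_i/√M_i)
= (4.48/√28.01) / (4.48/√28.01 + 3.06/√44.10) = 0.8465/(0.8465 + 0.4608) = 0.648.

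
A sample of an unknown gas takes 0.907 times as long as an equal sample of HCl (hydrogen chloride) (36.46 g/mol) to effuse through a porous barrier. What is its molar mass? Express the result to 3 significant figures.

Using Graham's law: t_X/t_HCl = √(M_X/M_HCl).
0.907 = √(M_X/36.46)
M_X = 36.46 × 0.907² = 36.46 × 0.8226 = 30.0 g/mol

30.0 g/mol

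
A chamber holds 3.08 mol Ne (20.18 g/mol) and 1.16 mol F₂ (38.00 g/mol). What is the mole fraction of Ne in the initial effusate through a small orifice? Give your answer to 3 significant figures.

0.785

Effusion rate of each component ∝ n_i/√M_i (partial pressure × 1/√M).
So x_Ne in the escaping gas = (n_Ne/√M_Ne) / Σ(n_i/√M_i)
= (3.08/√20.18) / (3.08/√20.18 + 1.16/√38.00) = 0.6856/(0.6856 + 0.1882) = 0.785.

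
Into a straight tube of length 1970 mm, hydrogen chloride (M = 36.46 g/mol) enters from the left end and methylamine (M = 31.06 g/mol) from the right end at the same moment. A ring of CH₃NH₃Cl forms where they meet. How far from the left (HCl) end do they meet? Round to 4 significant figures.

945.5 mm

Distances travelled in equal time are proportional to diffusion rates, so d_HCl/d_CH₃NH₂ = √(M_CH₃NH₂/M_HCl) = √(31.06/36.46) = 0.9230.
With d_HCl + d_CH₃NH₂ = 1970 mm, d_CH₃NH₂ = 1970/(1 + 0.9230) = 1024 mm.
d_HCl = 1970 − 1024 = 945.5 mm.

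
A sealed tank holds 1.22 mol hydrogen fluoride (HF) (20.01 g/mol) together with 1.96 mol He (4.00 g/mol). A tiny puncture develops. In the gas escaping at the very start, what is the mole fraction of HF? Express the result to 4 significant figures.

Rate_i ∝ x_i/√M_i (Graham's law weighted by mole fraction), so the effusate composition follows n_i/√M_i.
x_HF(eff) = (n_HF/√M_HF) / (n_HF/√M_HF + n_He/√M_He)
= (1.22/√20.01) / (1.22/√20.01 + 1.96/√4.00) = 0.2727/(0.2727 + 0.9800) = 0.2177.

0.2177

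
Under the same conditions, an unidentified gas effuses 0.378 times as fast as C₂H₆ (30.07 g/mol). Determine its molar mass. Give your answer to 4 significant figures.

Since effusion rate ∝ 1/√M, rate_X/rate_C₂H₆ = √(M_C₂H₆/M_X).
0.378 = √(30.07/M_X)
M_X = 30.07 / 0.378² = 30.07 / 0.1429 = 210.5 g/mol

210.5 g/mol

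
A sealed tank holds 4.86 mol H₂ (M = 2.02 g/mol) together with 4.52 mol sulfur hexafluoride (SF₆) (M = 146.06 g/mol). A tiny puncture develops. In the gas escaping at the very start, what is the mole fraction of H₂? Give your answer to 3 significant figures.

0.901

Rate_i ∝ x_i/√M_i (Graham's law weighted by mole fraction), so the effusate composition follows n_i/√M_i.
x_H₂(eff) = (n_H₂/√M_H₂) / (n_H₂/√M_H₂ + n_SF₆/√M_SF₆)
= (4.86/√2.02) / (4.86/√2.02 + 4.52/√146.06) = 3.419/(3.419 + 0.3740) = 0.901.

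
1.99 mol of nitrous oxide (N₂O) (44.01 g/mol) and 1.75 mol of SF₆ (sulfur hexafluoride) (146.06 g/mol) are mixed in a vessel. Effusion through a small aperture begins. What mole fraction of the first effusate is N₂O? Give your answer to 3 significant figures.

0.674

Rate_i ∝ x_i/√M_i (Graham's law weighted by mole fraction), so the effusate composition follows n_i/√M_i.
Mole fraction of N₂O in the effusate = (n_N₂O/√M_N₂O) / (n_N₂O/√M_N₂O + n_SF₆/√M_SF₆)
= (1.99/√44.01) / (1.99/√44.01 + 1.75/√146.06) = 0.3000/(0.3000 + 0.1448) = 0.674.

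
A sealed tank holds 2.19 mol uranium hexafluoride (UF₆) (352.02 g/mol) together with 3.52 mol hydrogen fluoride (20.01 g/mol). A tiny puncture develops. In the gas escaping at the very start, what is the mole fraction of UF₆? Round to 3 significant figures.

Each component's effusion rate ∝ (its partial pressure)·(1/√M) ∝ n_i/√M_i.
So x_UF₆ in the escaping gas = (n_UF₆/√M_UF₆) / Σ(n_i/√M_i)
= (2.19/√352.02) / (2.19/√352.02 + 3.52/√20.01) = 0.1167/(0.1167 + 0.7869) = 0.129.

0.129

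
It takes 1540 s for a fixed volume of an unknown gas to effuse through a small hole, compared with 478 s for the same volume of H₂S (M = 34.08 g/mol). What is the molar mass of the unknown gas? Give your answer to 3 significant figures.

354 g/mol

Since effusion rate ∝ 1/√M, t_X/t_H₂S = √(M_X/M_H₂S).
1540/478 = 3.222 = √(M_X/34.08)
M_X = 34.08 × 3.222² = 34.08 × 10.38 = 354 g/mol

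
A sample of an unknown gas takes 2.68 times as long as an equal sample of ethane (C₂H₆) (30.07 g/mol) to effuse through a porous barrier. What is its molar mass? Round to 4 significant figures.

By Graham's law, t_X/t_C₂H₆ = √(M_X/M_C₂H₆).
2.68 = √(M_X/30.07)
M_X = 30.07 × 2.68² = 30.07 × 7.182 = 216.0 g/mol

216.0 g/mol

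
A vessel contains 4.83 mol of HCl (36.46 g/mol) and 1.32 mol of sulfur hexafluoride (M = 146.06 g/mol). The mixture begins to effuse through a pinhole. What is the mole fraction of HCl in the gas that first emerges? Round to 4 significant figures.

0.8799

Effusion rate of each component ∝ n_i/√M_i (partial pressure × 1/√M).
So x_HCl in the escaping gas = (n_HCl/√M_HCl) / Σ(n_i/√M_i)
= (4.83/√36.46) / (4.83/√36.46 + 1.32/√146.06) = 0.7999/(0.7999 + 0.1092) = 0.8799.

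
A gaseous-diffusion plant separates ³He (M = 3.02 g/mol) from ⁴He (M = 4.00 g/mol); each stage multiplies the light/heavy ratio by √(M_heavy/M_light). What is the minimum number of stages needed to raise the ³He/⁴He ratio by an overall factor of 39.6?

Single-stage factor α = √(4.00/3.02), so ln α = ½ ln(1.32450) = 0.1405.
Need α^N ≥ 39.6 ⇒ N ≥ ln(39.6) / ln α = 3.679 / 0.1405 = 26.18.
Rounding up, N = 27 stages.

27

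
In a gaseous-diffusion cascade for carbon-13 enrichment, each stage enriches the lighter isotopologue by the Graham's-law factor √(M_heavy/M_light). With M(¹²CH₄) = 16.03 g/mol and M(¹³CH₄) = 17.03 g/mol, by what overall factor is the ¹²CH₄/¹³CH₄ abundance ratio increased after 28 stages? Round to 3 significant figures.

The single-stage factor is √(M_heavy/M_light), so 28 stages give [√(17.03/16.03)]^28 = (17.03/16.03)^(28/2).
= 1.06238^14 = 2.33.

2.33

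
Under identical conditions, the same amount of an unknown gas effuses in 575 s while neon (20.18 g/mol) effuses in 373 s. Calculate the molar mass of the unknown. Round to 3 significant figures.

48.0 g/mol

From Graham's law, t_X/t_Ne = √(M_X/M_Ne).
575/373 = 1.542 = √(M_X/20.18)
M_X = 20.18 × 1.542² = 20.18 × 2.376 = 48.0 g/mol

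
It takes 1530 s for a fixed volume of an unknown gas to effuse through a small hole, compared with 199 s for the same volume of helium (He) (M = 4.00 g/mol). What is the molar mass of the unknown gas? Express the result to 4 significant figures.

236.4 g/mol

Since effusion rate ∝ 1/√M, t_X/t_He = √(M_X/M_He).
1530/199 = 7.688 = √(M_X/4.00)
M_X = 4.00 × 7.688² = 4.00 × 59.11 = 236.4 g/mol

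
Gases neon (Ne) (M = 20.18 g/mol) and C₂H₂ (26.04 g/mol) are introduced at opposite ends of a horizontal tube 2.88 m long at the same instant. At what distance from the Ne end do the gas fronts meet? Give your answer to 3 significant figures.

1.53 m

Distances travelled in equal time are proportional to diffusion rates, so d_Ne/d_C₂H₂ = √(M_C₂H₂/M_Ne) = √(26.04/20.18) = 1.136.
With d_Ne + d_C₂H₂ = 2.88 m, d_C₂H₂ = 2.88/(1 + 1.136) = 1.348 m.
d_Ne = 2.88 − 1.348 = 1.53 m.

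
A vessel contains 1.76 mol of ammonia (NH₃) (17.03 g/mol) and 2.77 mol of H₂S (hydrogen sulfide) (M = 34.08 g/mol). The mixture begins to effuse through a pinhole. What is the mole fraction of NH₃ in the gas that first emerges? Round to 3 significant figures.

0.473

Effusion rate of each component ∝ n_i/√M_i (partial pressure × 1/√M).
Mole fraction of NH₃ in the effusate = (n_NH₃/√M_NH₃) / (n_NH₃/√M_NH₃ + n_H₂S/√M_H₂S)
= (1.76/√17.03) / (1.76/√17.03 + 2.77/√34.08) = 0.4265/(0.4265 + 0.4745) = 0.473.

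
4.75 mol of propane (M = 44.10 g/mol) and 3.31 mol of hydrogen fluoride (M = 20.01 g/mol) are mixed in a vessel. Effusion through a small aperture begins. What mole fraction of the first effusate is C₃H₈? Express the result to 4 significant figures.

0.4915

Effusion rate of each component ∝ n_i/√M_i (partial pressure × 1/√M).
So x_C₃H₈ in the escaping gas = (n_C₃H₈/√M_C₃H₈) / Σ(n_i/√M_i)
= (4.75/√44.10) / (4.75/√44.10 + 3.31/√20.01) = 0.7153/(0.7153 + 0.7400) = 0.4915.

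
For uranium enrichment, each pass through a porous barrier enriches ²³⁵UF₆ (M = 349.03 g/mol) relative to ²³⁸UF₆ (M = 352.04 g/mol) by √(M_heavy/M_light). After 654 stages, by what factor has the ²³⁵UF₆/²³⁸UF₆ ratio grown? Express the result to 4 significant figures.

16.58

The single-stage factor is √(M_heavy/M_light), so 654 stages give [√(352.04/349.03)]^654 = (352.04/349.03)^(654/2).
= 1.00862^327 = 16.58.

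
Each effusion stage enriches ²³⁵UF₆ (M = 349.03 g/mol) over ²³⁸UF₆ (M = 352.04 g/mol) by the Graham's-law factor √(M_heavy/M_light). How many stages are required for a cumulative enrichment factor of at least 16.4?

652

Single-stage factor α = √(352.04/349.03), so ln α = ½ ln(1.00862) = 0.004293.
Need α^N ≥ 16.4 ⇒ N ≥ ln(16.4) / ln α = 2.797 / 0.004293 = 651.52.
Rounding up, N = 652 stages.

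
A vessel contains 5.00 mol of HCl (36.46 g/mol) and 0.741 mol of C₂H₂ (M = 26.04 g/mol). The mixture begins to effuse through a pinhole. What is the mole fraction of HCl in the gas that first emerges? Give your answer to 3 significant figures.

Each component's effusion rate ∝ (its partial pressure)·(1/√M) ∝ n_i/√M_i.
So x_HCl in the escaping gas = (n_HCl/√M_HCl) / Σ(n_i/√M_i)
= (5.00/√36.46) / (5.00/√36.46 + 0.741/√26.04) = 0.8281/(0.8281 + 0.1452) = 0.851.

0.851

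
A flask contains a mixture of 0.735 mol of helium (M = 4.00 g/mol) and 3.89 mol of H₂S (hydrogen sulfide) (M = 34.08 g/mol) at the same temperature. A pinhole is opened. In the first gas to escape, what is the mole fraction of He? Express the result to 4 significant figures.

0.3555

The effusion rate of species i is ∝ p_i/√M_i ∝ n_i/√M_i.
x_He(eff) = (n_He/√M_He) / (n_He/√M_He + n_H₂S/√M_H₂S)
= (0.735/√4.00) / (0.735/√4.00 + 3.89/√34.08) = 0.3675/(0.3675 + 0.6663) = 0.3555.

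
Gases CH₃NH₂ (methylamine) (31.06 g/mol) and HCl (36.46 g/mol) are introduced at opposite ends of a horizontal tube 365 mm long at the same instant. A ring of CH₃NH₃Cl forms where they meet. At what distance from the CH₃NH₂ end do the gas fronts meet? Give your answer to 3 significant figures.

190 mm

Distances travelled in equal time are proportional to diffusion rates, so d_CH₃NH₂/d_HCl = √(M_HCl/M_CH₃NH₂) = √(36.46/31.06) = 1.083.
With d_CH₃NH₂ + d_HCl = 365 mm, d_HCl = 365/(1 + 1.083) = 175.2 mm.
d_CH₃NH₂ = 365 − 175.2 = 190 mm.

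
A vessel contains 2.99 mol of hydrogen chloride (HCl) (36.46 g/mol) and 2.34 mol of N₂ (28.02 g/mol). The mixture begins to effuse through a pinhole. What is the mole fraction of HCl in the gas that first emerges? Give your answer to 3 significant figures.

Effusion rate of each component ∝ n_i/√M_i (partial pressure × 1/√M).
So x_HCl in the escaping gas = (n_HCl/√M_HCl) / Σ(n_i/√M_i)
= (2.99/√36.46) / (2.99/√36.46 + 2.34/√28.02) = 0.4952/(0.4952 + 0.4421) = 0.528.

0.528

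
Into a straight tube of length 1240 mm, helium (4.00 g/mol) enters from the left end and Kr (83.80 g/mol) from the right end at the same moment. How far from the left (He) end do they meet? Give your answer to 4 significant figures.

1018 mm

Distances travelled in equal time are proportional to diffusion rates, so d_He/d_Kr = √(M_Kr/M_He) = √(83.80/4.00) = 4.577.
With d_He + d_Kr = 1240 mm, d_Kr = 1240/(1 + 4.577) = 222.3 mm.
d_He = 1240 − 222.3 = 1018 mm.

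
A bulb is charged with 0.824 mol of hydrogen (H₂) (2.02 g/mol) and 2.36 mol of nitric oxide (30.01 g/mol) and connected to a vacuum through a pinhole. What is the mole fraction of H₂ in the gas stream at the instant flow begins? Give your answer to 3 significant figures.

Rate_i ∝ x_i/√M_i (Graham's law weighted by mole fraction), so the effusate composition follows n_i/√M_i.
x_H₂(eff) = (n_H₂/√M_H₂) / (n_H₂/√M_H₂ + n_NO/√M_NO)
= (0.824/√2.02) / (0.824/√2.02 + 2.36/√30.01) = 0.5798/(0.5798 + 0.4308) = 0.574.

0.574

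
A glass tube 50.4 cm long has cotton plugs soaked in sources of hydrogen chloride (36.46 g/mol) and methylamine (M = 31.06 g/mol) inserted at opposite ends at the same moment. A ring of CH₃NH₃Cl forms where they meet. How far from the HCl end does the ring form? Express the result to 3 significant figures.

24.2 cm

In equal time, each gas travels a distance ∝ its rate ∝ 1/√M, so d_HCl/d_CH₃NH₂ = √(M_CH₃NH₂/M_HCl) = √(31.06/36.46) = 0.9230.
With d_HCl + d_CH₃NH₂ = 50.4 cm, d_CH₃NH₂ = 50.4/(1 + 0.9230) = 26.21 cm.
d_HCl = 50.4 − 26.21 = 24.2 cm.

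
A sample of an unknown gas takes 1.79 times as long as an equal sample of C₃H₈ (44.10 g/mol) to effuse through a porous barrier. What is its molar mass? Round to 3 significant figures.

Since effusion rate ∝ 1/√M, t_X/t_C₃H₈ = √(M_X/M_C₃H₈).
1.79 = √(M_X/44.10)
M_X = 44.10 × 1.79² = 44.10 × 3.204 = 141 g/mol

141 g/mol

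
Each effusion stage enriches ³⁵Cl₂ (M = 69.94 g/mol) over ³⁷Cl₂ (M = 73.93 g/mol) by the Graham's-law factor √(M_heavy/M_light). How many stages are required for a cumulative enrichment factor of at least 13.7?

95

With α = √(73.93/69.94) per stage, ln α = ½ ln(1.05705) = 0.02774.
Need α^N ≥ 13.7 ⇒ N ≥ ln(13.7) / ln α = 2.617 / 0.02774 = 94.35.
Minimum whole number of stages: N = 95.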